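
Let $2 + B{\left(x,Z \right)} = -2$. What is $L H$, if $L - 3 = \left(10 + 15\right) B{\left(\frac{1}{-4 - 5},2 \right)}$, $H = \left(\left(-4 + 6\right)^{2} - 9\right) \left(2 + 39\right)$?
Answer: $19885$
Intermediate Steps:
$B{\left(x,Z \right)} = -4$ ($B{\left(x,Z \right)} = -2 - 2 = -4$)
$H = -205$ ($H = \left(2^{2} - 9\right) 41 = \left(4 - 9\right) 41 = \left(-5\right) 41 = -205$)
$L = -97$ ($L = 3 + \left(10 + 15\right) \left(-4\right) = 3 + 25 \left(-4\right) = 3 - 100 = -97$)
$L H = \left(-97\right) \left(-205\right) = 19885$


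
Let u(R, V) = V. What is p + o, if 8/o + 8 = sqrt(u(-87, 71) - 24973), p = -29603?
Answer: -369534281/12483 - 4*I*sqrt(24902)/12483 ≈ -29603.0 - 0.050566*I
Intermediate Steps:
o = 8/(-8 + I*sqrt(24902)) (o = 8/(-8 + sqrt(71 - 24973)) = 8/(-8 + sqrt(-24902)) = 8/(-8 + I*sqrt(24902)) ≈ -0.0025635 - 0.050566*I)
p + o = -29603 + (-32/12483 - 4*I*sqrt(24902)/12483) = -369534281/12483 - 4*I*sqrt(24902)/12483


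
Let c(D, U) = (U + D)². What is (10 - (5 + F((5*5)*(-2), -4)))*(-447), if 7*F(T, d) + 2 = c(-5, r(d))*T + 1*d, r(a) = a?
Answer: -1828677/7 ≈ -2.6124e+5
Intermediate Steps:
c(D, U) = (D + U)²
F(T, d) = -2/7 + d/7 + T*(-5 + d)²/7 (F(T, d) = -2/7 + ((-5 + d)²*T + 1*d)/7 = -2/7 + (T*(-5 + d)² + d)/7 = -2/7 + (d + T*(-5 + d)²)/7 = -2/7 + (d/7 + T*(-5 + d)²/7) = -2/7 + d/7 + T*(-5 + d)²/7)
(10 - (5 + F((5*5)*(-2), -4)))*(-447) = (10 - (5 + (-2/7 + (⅐)*(-4) + ((5*5)*(-2))*(-5 - 4)²/7)))*(-447) = (10 - (5 + (-2/7 - 4/7 + (⅐)*(25*(-2))*(-9)²)))*(-447) = (10 - (5 + (-2/7 - 4/7 + (⅐)*(-50)*81)))*(-447) = (10 - (5 + (-2/7 - 4/7 - 4050/7)))*(-447) = (10 - (5 - 4056/7))*(-447) = (10 - 1*(-4021/7))*(-447) = (10 + 4021/7)*(-447) = (4091/7)*(-447) = -1828677/7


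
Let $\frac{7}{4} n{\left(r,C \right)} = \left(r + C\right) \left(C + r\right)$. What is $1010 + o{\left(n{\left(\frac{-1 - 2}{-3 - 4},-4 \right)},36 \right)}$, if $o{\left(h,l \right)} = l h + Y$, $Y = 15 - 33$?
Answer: $\frac{430256}{343} \approx 1254.4$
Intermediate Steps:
$Y = -18$
$n{\left(r,C \right)} = \frac{4 \left(C + r\right)^{2}}{7}$ ($n{\left(r,C \right)} = \frac{4 \left(r + C\right) \left(C + r\right)}{7} = \frac{4 \left(C + r\right) \left(C + r\right)}{7} = \frac{4 \left(C + r\right)^{2}}{7}$)
$o{\left(h,l \right)} = -18 + h l$ ($o{\left(h,l \right)} = l h - 18 = h l - 18 = -18 + h l$)
$1010 + o{\left(n{\left(\frac{-1 - 2}{-3 - 4},-4 \right)},36 \right)} = 1010 - \left(18 - \frac{4 \left(-4 + \frac{-1 - 2}{-3 - 4}\right)^{2}}{7} \cdot 36\right) = 1010 - \left(18 - \frac{4 \left(-4 - \frac{3}{-7}\right)^{2}}{7} \cdot 36\right) = 1010 - \left(18 - \frac{4 \left(-4 - - \frac{3}{7}\right)^{2}}{7} \cdot 36\right) = 1010 - \left(18 - \frac{4 \left(-4 + \frac{3}{7}\right)^{2}}{7} \cdot 36\right) = 1010 - \left(18 - \frac{4 \left(- \frac{25}{7}\right)^{2}}{7} \cdot 36\right) = 1010 - \left(18 - \frac{4}{7} \cdot \frac{625}{49} \cdot 36\right) = 1010 + \left(-18 + \frac{2500}{343} \cdot 36\right) = 1010 + \left(-18 + \frac{90000}{343}\right) = 1010 + \frac{83826}{343} = \frac{430256}{343}$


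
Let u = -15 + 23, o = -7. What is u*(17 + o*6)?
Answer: -200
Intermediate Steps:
u = 8
u*(17 + o*6) = 8*(17 - 7*6) = 8*(17 - 42) = 8*(-25) = -200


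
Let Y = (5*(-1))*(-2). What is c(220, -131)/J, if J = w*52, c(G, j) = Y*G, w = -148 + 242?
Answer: 275/611 ≈ 0.45008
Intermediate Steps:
Y = 10 (Y = -5*(-2) = 10)
w = 94
c(G, j) = 10*G
J = 4888 (J = 94*52 = 4888)
c(220, -131)/J = (10*220)/4888 = 2200*(1/4888) = 275/611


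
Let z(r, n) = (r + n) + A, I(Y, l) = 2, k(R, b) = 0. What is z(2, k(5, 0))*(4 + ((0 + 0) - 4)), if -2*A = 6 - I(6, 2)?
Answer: 0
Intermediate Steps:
A = -2 (A = -(6 - 1*2)/2 = -(6 - 2)/2 = -1/2*4 = -2)
z(r, n) = -2 + n + r (z(r, n) = (r + n) - 2 = (n + r) - 2 = -2 + n + r)
z(2, k(5, 0))*(4 + ((0 + 0) - 4)) = (-2 + 0 + 2)*(4 + ((0 + 0) - 4)) = 0*(4 + (0 - 4)) = 0*(4 - 4) = 0*0 = 0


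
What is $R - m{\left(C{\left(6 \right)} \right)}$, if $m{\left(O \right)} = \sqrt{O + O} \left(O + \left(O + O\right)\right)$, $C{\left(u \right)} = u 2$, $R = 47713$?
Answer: $47713 - 72 \sqrt{6} \approx 47537.0$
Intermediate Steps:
$C{\left(u \right)} = 2 u$
$m{\left(O \right)} = 3 \sqrt{2} O^{\frac{3}{2}}$ ($m{\left(O \right)} = \sqrt{2 O} \left(O + 2 O\right) = \sqrt{2} \sqrt{O} 3 O = 3 \sqrt{2} O^{\frac{3}{2}}$)
$R - m{\left(C{\left(6 \right)} \right)} = 47713 - 3 \sqrt{2} \left(2 \cdot 6\right)^{\frac{3}{2}} = 47713 - 3 \sqrt{2} \cdot 12^{\frac{3}{2}} = 47713 - 3 \sqrt{2} \cdot 24 \sqrt{3} = 47713 - 72 \sqrt{6}$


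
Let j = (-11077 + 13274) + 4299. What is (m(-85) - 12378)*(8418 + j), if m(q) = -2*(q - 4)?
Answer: -181950800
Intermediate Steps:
j = 6496 (j = 2197 + 4299 = 6496)
m(q) = 8 - 2*q (m(q) = -2*(-4 + q) = 8 - 2*q)
(m(-85) - 12378)*(8418 + j) = ((8 - 2*(-85)) - 12378)*(8418 + 6496) = ((8 + 170) - 12378)*14914 = (178 - 12378)*14914 = -12200*14914 = -181950800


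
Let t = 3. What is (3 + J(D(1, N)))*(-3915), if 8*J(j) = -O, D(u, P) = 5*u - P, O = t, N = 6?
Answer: -82215/8 ≈ -10277.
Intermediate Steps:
O = 3
D(u, P) = -P + 5*u
J(j) = -3/8 (J(j) = (-1*3)/8 = (⅛)*(-3) = -3/8)
(3 + J(D(1, N)))*(-3915) = (3 - 3/8)*(-3915) = (21/8)*(-3915) = -82215/8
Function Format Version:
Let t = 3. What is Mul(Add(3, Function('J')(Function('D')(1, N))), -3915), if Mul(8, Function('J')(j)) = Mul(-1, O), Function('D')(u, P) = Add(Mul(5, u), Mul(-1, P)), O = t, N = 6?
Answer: Rational(-82215, 8) ≈ -10277.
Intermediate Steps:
O = 3
Function('D')(u, P) = Add(Mul(-1, P), Mul(5, u))
Function('J')(j) = Rational(-3, 8) (Function('J')(j) = Mul(Rational(1, 8), Mul(-1, 3)) = Mul(Rational(1, 8), -3) = Rational(-3, 8))
Mul(Add(3, Function('J')(Function('D')(1, N))), -3915) = Mul(Add(3, Rational(-3, 8)), -3915) = Mul(Rational(21, 8), -3915) = Rational(-82215, 8)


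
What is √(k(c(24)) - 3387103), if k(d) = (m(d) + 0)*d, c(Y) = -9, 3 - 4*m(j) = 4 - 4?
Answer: I*√13548439/2 ≈ 1840.4*I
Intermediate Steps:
m(j) = ¾ (m(j) = ¾ - (4 - 4)/4 = ¾ - ¼*0 = ¾ + 0 = ¾)
k(d) = 3*d/4 (k(d) = (¾ + 0)*d = 3*d/4)
√(k(c(24)) - 3387103) = √((¾)*(-9) - 3387103) = √(-27/4 - 3387103) = √(-13548439/4) = I*√13548439/2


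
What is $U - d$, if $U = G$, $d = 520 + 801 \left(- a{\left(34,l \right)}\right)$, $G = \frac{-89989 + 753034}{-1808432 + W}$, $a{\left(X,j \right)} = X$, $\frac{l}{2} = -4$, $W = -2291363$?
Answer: $\frac{21904252117}{819959} \approx 26714.0$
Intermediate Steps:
$l = -8$ ($l = 2 \left(-4\right) = -8$)
$G = - \frac{132609}{819959}$ ($G = \frac{-89989 + 753034}{-1808432 - 2291363} = \frac{663045}{-4099795} = 663045 \left(- \frac{1}{4099795}\right) = - \frac{132609}{819959} \approx -0.16173$)
$d = -26714$ ($d = 520 + 801 \left(\left(-1\right) 34\right) = 520 + 801 \left(-34\right) = 520 - 27234 = -26714$)
$U = - \frac{132609}{819959} \approx -0.16173$
$U - d = - \frac{132609}{819959} - -26714 = - \frac{132609}{819959} + 26714 = \frac{21904252117}{819959}$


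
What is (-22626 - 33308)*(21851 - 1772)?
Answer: -1123098786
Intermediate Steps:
(-22626 - 33308)*(21851 - 1772) = -55934*20079 = -1123098786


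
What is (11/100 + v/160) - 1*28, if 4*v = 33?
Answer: -89083/3200 ≈ -27.838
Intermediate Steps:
v = 33/4 (v = (1/4)*33 = 33/4 ≈ 8.2500)
(11/100 + v/160) - 1*28 = (11/100 + (33/4)/160) - 1*28 = (11*(1/100) + (33/4)*(1/160)) - 28 = (11/100 + 33/640) - 28 = 517/3200 - 28 = -89083/3200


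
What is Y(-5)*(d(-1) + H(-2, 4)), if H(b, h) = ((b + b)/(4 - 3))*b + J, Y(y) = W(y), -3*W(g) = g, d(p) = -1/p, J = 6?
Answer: 25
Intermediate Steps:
W(g) = -g/3
Y(y) = -y/3
H(b, h) = 6 + 2*b**2 (H(b, h) = ((b + b)/(4 - 3))*b + 6 = ((2*b)/1)*b + 6 = ((2*b)*1)*b + 6 = (2*b)*b + 6 = 2*b**2 + 6 = 6 + 2*b**2)
Y(-5)*(d(-1) + H(-2, 4)) = (-1/3*(-5))*(-1/(-1) + (6 + 2*(-2)**2)) = 5*(-1*(-1) + (6 + 2*4))/3 = 5*(1 + (6 + 8))/3 = 5*(1 + 14)/3 = (5/3)*15 = 25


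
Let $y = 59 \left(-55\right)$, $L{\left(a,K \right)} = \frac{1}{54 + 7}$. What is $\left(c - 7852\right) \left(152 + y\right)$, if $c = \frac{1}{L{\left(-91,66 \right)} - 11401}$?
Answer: $\frac{5630035292411}{231820} \approx 2.4286 \cdot 10^{7}$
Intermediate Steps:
$L{\left(a,K \right)} = \frac{1}{61}$
$y = -3245$
$c = - \frac{61}{695460}$ ($c = \frac{1}{\frac{1}{61} - 11401} = \frac{1}{- \frac{695460}{61}} = - \frac{61}{695460} \approx -8.7712 \cdot 10^{-5}$)
$\left(c - 7852\right) \left(152 + y\right) = \left(- \frac{61}{695460} - 7852\right) \left(152 - 3245\right) = \left(- \frac{5460751981}{695460}\right) \left(-3093\right) = \frac{5630035292411}{231820}$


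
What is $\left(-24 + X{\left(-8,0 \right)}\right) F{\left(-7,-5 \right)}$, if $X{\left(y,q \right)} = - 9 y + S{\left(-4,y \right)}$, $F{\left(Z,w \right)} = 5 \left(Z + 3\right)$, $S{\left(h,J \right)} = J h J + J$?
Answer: $4320$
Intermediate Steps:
$S{\left(h,J \right)} = J + h J^{2}$ ($S{\left(h,J \right)} = h J^{2} + J = J + h J^{2}$)
$F{\left(Z,w \right)} = 15 + 5 Z$ ($F{\left(Z,w \right)} = 5 \left(3 + Z\right) = 15 + 5 Z$)
$X{\left(y,q \right)} = - 9 y + y \left(1 - 4 y\right)$ ($X{\left(y,q \right)} = - 9 y + y \left(1 + y \left(-4\right)\right) = - 9 y + y \left(1 - 4 y\right)$)
$\left(-24 + X{\left(-8,0 \right)}\right) F{\left(-7,-5 \right)} = \left(-24 + 4 \left(-8\right) \left(-2 - -8\right)\right) \left(15 + 5 \left(-7\right)\right) = \left(-24 + 4 \left(-8\right) \left(-2 + 8\right)\right) \left(15 - 35\right) = \left(-24 + 4 \left(-8\right) 6\right) \left(-20\right) = \left(-24 - 192\right) \left(-20\right) = \left(-216\right) \left(-20\right) = 4320$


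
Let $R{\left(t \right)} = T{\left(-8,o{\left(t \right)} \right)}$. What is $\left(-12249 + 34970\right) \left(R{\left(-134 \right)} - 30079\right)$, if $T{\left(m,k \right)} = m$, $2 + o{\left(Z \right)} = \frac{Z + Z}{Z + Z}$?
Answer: $-683606727$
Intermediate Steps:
$o{\left(Z \right)} = -1$ ($o{\left(Z \right)} = -2 + \frac{Z + Z}{Z + Z} = -2 + \frac{2 Z}{2 Z} = -2 + 2 Z \frac{1}{2 Z} = -2 + 1 = -1$)
$R{\left(t \right)} = -8$
$\left(-12249 + 34970\right) \left(R{\left(-134 \right)} - 30079\right) = \left(-12249 + 34970\right) \left(-8 - 30079\right) = 22721 \left(-30087\right) = -683606727$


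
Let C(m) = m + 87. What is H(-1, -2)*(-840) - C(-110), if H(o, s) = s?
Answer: 1703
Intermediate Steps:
C(m) = 87 + m
H(-1, -2)*(-840) - C(-110) = -2*(-840) - (87 - 110) = 1680 - 1*(-23) = 1680 + 23 = 1703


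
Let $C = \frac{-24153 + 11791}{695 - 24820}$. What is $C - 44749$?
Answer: $- \frac{1079557263}{24125} \approx -44749.0$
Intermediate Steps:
$C = \frac{12362}{24125}$ ($C = - \frac{12362}{-24125} = \left(-12362\right) \left(- \frac{1}{24125}\right) = \frac{12362}{24125} \approx 0.51241$)
$C - 44749 = \frac{12362}{24125} - 44749 = - \frac{1079557263}{24125}$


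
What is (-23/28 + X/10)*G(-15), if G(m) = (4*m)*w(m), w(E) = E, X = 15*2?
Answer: 13725/7 ≈ 1960.7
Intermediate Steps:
X = 30
G(m) = 4*m**2 (G(m) = (4*m)*m = 4*m**2)
(-23/28 + X/10)*G(-15) = (-23/28 + 30/10)*(4*(-15)**2) = (-23*1/28 + 30*(1/10))*(4*225) = (-23/28 + 3)*900 = (61/28)*900 = 13725/7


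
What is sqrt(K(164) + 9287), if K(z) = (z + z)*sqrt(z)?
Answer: sqrt(9287 + 656*sqrt(41)) ≈ 116.14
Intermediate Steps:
K(z) = 2*z**(3/2) (K(z) = (2*z)*sqrt(z) = 2*z**(3/2))
sqrt(K(164) + 9287) = sqrt(2*164**(3/2) + 9287) = sqrt(2*(328*sqrt(41)) + 9287) = sqrt(656*sqrt(41) + 9287) = sqrt(9287 + 656*sqrt(41))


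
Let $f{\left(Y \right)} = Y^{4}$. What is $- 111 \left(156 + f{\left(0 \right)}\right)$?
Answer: $-17316$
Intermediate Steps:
$- 111 \left(156 + f{\left(0 \right)}\right) = - 111 \left(156 + 0^{4}\right) = - 111 \left(156 + 0\right) = \left(-111\right) 156 = -17316$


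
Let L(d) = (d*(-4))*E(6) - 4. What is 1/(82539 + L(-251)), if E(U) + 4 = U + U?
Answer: 1/90567 ≈ 1.1042e-5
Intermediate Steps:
E(U) = -4 + 2*U (E(U) = -4 + (U + U) = -4 + 2*U)
L(d) = -4 - 32*d (L(d) = (d*(-4))*(-4 + 2*6) - 4 = (-4*d)*(-4 + 12) - 4 = -4*d*8 - 4 = -32*d - 4 = -4 - 32*d)
1/(82539 + L(-251)) = 1/(82539 + (-4 - 32*(-251))) = 1/(82539 + (-4 + 8032)) = 1/(82539 + 8028) = 1/90567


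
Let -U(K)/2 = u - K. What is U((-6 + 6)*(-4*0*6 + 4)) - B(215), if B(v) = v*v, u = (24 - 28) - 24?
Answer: -46169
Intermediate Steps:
u = -28 (u = -4 - 24 = -28)
U(K) = 56 + 2*K (U(K) = -2*(-28 - K) = 56 + 2*K)
B(v) = v²
U((-6 + 6)*(-4*0*6 + 4)) - B(215) = (56 + 2*((-6 + 6)*(-4*0*6 + 4))) - 1*215² = (56 + 2*(0*(0*6 + 4))) - 1*46225 = (56 + 2*(0*(0 + 4))) - 46225 = (56 + 2*(0*4)) - 46225 = (56 + 2*0) - 46225 = (56 + 0) - 46225 = 56 - 46225 = -46169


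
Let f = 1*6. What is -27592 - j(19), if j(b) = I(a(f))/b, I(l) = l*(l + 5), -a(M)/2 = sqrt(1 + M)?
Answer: -524276/19 + 10*sqrt(7)/19 ≈ -27592.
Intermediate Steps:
f = 6
a(M) = -2*sqrt(1 + M)
I(l) = l*(5 + l)
j(b) = -2*sqrt(7)*(5 - 2*sqrt(7))/b (j(b) = ((-2*sqrt(1 + 6))*(5 - 2*sqrt(1 + 6)))/b = ((-2*sqrt(7))*(5 - 2*sqrt(7)))/b = (-2*sqrt(7)*(5 - 2*sqrt(7)))/b = -2*sqrt(7)*(5 - 2*sqrt(7))/b)
-27592 - j(19) = -27592 - 2*(14 - 5*sqrt(7))/19 = -27592 - (28/19 - 10*sqrt(7)/19) = -27592 + (-28/19 + 10*sqrt(7)/19) = -524276/19 + 10*sqrt(7)/19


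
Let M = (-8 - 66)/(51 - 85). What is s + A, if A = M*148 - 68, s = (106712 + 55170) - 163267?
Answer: -19225/17 ≈ -1130.9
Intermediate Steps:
M = 37/17 (M = -74/(-34) = -74*(-1/34) = 37/17 ≈ 2.1765)
s = -1385 (s = 161882 - 163267 = -1385)
A = 4320/17 (A = (37/17)*148 - 68 = 5476/17 - 68 = 4320/17 ≈ 254.12)
s + A = -1385 + 4320/17 = -19225/17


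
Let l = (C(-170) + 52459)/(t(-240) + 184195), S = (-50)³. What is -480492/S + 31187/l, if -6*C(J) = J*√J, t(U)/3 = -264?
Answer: 84393283758808124367/774023386843750 - 1458546287055*I*√170/24768748379 ≈ 1.0903e+5 - 767.79*I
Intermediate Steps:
t(U) = -792 (t(U) = 3*(-264) = -792)
S = -125000
C(J) = -J^(3/2)/6 (C(J) = -J*√J/6 = -J^(3/2)/6)
l = 4769/16673 + 85*I*√170/550209 (l = (-(-85)*I*√170/3 + 52459)/(-792 + 184195) = (-(-85)*I*√170/3 + 52459)/183403 = (85*I*√170/3 + 52459)*(1/183403) = (52459 + 85*I*√170/3)*(1/183403) = 4769/16673 + 85*I*√170/550209 ≈ 0.28603 + 0.0020143*I)
-480492/S + 31187/l = -480492/(-125000) + 31187/(4769/16673 + 85*I*√170/550209) = -480492*(-1/125000) + 31187/(4769/16673 + 85*I*√170/550209) = 120123/31250 + 31187/(4769/16673 + 85*I*√170/550209)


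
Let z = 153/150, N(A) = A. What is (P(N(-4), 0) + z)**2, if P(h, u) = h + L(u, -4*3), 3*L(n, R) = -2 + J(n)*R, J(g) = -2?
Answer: 426409/22500 ≈ 18.952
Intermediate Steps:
L(n, R) = -2/3 - 2*R/3 (L(n, R) = (-2 - 2*R)/3 = -2/3 - 2*R/3)
P(h, u) = 22/3 + h (P(h, u) = h + (-2/3 - (-8)*3/3) = h + (-2/3 - 2/3*(-12)) = h + (-2/3 + 8) = h + 22/3 = 22/3 + h)
z = 51/50 (z = 153*(1/150) = 51/50 ≈ 1.0200)
(P(N(-4), 0) + z)**2 = ((22/3 - 4) + 51/50)**2 = (10/3 + 51/50)**2 = (653/150)**2 = 426409/22500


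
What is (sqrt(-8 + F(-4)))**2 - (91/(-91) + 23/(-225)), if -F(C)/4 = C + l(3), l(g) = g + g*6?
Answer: -16852/225 ≈ -74.898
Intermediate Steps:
l(g) = 7*g (l(g) = g + 6*g = 7*g)
F(C) = -84 - 4*C (F(C) = -4*(C + 7*3) = -4*(C + 21) = -4*(21 + C) = -84 - 4*C)
(sqrt(-8 + F(-4)))**2 - (91/(-91) + 23/(-225)) = (sqrt(-8 + (-84 - 4*(-4))))**2 - (91/(-91) + 23/(-225)) = (sqrt(-8 + (-84 + 16)))**2 - (91*(-1/91) + 23*(-1/225)) = (sqrt(-8 - 68))**2 - (-1 - 23/225) = (sqrt(-76))**2 - 1*(-248/225) = (2*I*sqrt(19))**2 + 248/225 = -76 + 248/225 = -16852/225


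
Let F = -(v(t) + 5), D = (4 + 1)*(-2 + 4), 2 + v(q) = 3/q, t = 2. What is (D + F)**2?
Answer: 121/4 ≈ 30.250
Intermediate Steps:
v(q) = -2 + 3/q
D = 10 (D = 5*2 = 10)
F = -9/2 (F = -((-2 + 3/2) + 5) = -(-1/2 + 5) = -1*9/2 = -9/2 ≈ -4.5000)
(D + F)**2 = (10 - 9/2)**2 = (11/2)**2 = 121/4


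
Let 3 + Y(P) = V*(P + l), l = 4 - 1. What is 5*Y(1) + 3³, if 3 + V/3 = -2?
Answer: -288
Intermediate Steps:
V = -15 (V = -9 + 3*(-2) = -9 - 6 = -15)
l = 3
Y(P) = -48 - 15*P (Y(P) = -3 - 15*(P + 3) = -3 - 15*(3 + P) = -3 + (-45 - 15*P) = -48 - 15*P)
5*Y(1) + 3³ = 5*(-48 - 15*1) + 3³ = 5*(-48 - 15) + 27 = 5*(-63) + 27 = -315 + 27 = -288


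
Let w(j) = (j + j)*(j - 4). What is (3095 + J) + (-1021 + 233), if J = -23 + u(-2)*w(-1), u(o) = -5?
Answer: 2234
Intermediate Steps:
w(j) = 2*j*(-4 + j) (w(j) = (2*j)*(-4 + j) = 2*j*(-4 + j))
J = -73 (J = -23 - 10*(-1)*(-4 - 1) = -23 - 10*(-1)*(-5) = -23 - 5*10 = -23 - 50 = -73)
(3095 + J) + (-1021 + 233) = (3095 - 73) + (-1021 + 233) = 3022 - 788 = 2234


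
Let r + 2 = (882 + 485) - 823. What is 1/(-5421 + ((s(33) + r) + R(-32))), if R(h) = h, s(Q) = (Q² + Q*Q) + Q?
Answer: -1/2700 ≈ -0.00037037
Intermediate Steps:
s(Q) = Q + 2*Q² (s(Q) = (Q² + Q²) + Q = 2*Q² + Q = Q + 2*Q²)
r = 542 (r = -2 + ((882 + 485) - 823) = -2 + (1367 - 823) = -2 + 544 = 542)
1/(-5421 + ((s(33) + r) + R(-32))) = 1/(-5421 + ((33*(1 + 2*33) + 542) - 32)) = 1/(-5421 + ((33*(1 + 66) + 542) - 32)) = 1/(-5421 + ((33*67 + 542) - 32)) = 1/(-5421 + ((2211 + 542) - 32)) = 1/(-5421 + (2753 - 32)) = 1/(-5421 + 2721) = 1/(-2700) = -1/2700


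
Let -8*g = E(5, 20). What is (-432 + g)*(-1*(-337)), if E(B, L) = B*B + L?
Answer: -1179837/8 ≈ -1.4748e+5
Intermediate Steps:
E(B, L) = L + B² (E(B, L) = B² + L = L + B²)
g = -45/8 (g = -(20 + 5²)/8 = -(20 + 25)/8 = -⅛*45 = -45/8 ≈ -5.6250)
(-432 + g)*(-1*(-337)) = (-432 - 45/8)*(-1*(-337)) = -3501/8*337 = -1179837/8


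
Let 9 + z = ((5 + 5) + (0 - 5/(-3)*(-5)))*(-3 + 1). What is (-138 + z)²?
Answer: 203401/9 ≈ 22600.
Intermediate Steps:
z = -37/3 (z = -9 + ((5 + 5) + (0 - 5/(-3)*(-5)))*(-3 + 1) = -9 + (10 + (0 - 5*(-⅓)*(-5)))*(-2) = -9 + (10 + (0 + (5/3)*(-5)))*(-2) = -9 + (10 + (0 - 25/3))*(-2) = -9 + (10 - 25/3)*(-2) = -9 + (5/3)*(-2) = -9 - 10/3 = -37/3 ≈ -12.333)
(-138 + z)² = (-138 - 37/3)² = (-451/3)² = 203401/9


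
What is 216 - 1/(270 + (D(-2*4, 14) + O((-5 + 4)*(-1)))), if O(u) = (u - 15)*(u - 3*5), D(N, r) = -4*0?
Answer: 100655/466 ≈ 216.00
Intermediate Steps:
D(N, r) = 0
O(u) = (-15 + u)**2 (O(u) = (-15 + u)*(u - 15) = (-15 + u)*(-15 + u) = (-15 + u)**2)
216 - 1/(270 + (D(-2*4, 14) + O((-5 + 4)*(-1)))) = 216 - 1/(270 + (0 + (-15 + (-5 + 4)*(-1))**2)) = 216 - 1/(270 + (0 + (-15 - 1*(-1))**2)) = 216 - 1/(270 + (0 + (-15 + 1)**2)) = 216 - 1/(270 + (0 + (-14)**2)) = 216 - 1/(270 + (0 + 196)) = 216 - 1/(270 + 196) = 216 - 1/466 = 100655/466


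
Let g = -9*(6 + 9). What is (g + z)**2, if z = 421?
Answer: 81796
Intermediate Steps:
g = -135 (g = -9*15 = -135)
(g + z)**2 = (-135 + 421)**2 = 286**2 = 81796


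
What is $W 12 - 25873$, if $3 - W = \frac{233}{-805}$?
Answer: $- \frac{20795989}{805} \approx -25834.0$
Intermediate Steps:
$W = \frac{2648}{805}$ ($W = 3 - \frac{233}{-805} = 3 - 233 \left(- \frac{1}{805}\right) = 3 - - \frac{233}{805} = 3 + \frac{233}{805} = \frac{2648}{805} \approx 3.2894$)
$W 12 - 25873 = \frac{2648}{805} \cdot 12 - 25873 = \frac{31776}{805} - 25873 = - \frac{20795989}{805}$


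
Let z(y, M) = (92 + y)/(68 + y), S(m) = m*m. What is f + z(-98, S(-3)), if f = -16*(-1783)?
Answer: 142641/5 ≈ 28528.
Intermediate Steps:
S(m) = m**2
z(y, M) = (92 + y)/(68 + y)
f = 28528
f + z(-98, S(-3)) = 28528 + (92 - 98)/(68 - 98) = 28528 - 6/(-30) = 28528 - 1/30*(-6) = 28528 + 1/5 = 142641/5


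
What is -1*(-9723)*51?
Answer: 495873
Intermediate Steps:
-1*(-9723)*51 = 9723*51 = 495873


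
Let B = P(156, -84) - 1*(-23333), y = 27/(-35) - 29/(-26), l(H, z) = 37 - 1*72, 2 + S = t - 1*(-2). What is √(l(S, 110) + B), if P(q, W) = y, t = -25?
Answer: √19293358630/910 ≈ 152.64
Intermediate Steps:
S = -25 (S = -2 + (-25 - 1*(-2)) = -2 + (-25 + 2) = -2 - 23 = -25)
l(H, z) = -35 (l(H, z) = 37 - 72 = -35)
y = 313/910 (y = 27*(-1/35) - 29*(-1/26) = -27/35 + 29/26 = 313/910 ≈ 0.34396)
P(q, W) = 313/910
B = 21233343/910 (B = 313/910 - 1*(-23333) = 313/910 + 23333 = 21233343/910 ≈ 23333.)
√(l(S, 110) + B) = √(-35 + 21233343/910) = √(21201493/910) = √19293358630/910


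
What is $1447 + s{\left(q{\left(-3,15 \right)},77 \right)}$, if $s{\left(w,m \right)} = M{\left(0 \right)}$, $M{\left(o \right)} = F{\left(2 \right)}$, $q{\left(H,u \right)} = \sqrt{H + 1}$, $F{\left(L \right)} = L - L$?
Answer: $1447$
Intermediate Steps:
$F{\left(L \right)} = 0$
$q{\left(H,u \right)} = \sqrt{1 + H}$
$M{\left(o \right)} = 0$
$s{\left(w,m \right)} = 0$
$1447 + s{\left(q{\left(-3,15 \right)},77 \right)} = 1447 + 0 = 1447$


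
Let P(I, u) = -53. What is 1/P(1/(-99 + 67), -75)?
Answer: -1/53 ≈ -0.018868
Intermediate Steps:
1/P(1/(-99 + 67), -75) = 1/(-53) = -1/53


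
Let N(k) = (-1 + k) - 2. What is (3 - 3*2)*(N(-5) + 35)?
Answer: -81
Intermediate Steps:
N(k) = -3 + k
(3 - 3*2)*(N(-5) + 35) = (3 - 3*2)*((-3 - 5) + 35) = (3 - 6)*(-8 + 35) = -3*27 = -81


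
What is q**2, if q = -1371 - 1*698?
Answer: 4280761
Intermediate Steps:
q = -2069 (q = -1371 - 698 = -2069)
q**2 = (-2069)**2 = 4280761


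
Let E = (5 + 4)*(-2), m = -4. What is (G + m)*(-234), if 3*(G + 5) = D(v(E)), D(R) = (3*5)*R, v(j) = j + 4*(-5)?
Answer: 46566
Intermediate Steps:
E = -18 (E = 9*(-2) = -18)
v(j) = -20 + j (v(j) = j - 20 = -20 + j)
D(R) = 15*R
G = -195 (G = -5 + (15*(-20 - 18))/3 = -5 + (15*(-38))/3 = -5 + (1/3)*(-570) = -5 - 190 = -195)
(G + m)*(-234) = (-195 - 4)*(-234) = -199*(-234) = 46566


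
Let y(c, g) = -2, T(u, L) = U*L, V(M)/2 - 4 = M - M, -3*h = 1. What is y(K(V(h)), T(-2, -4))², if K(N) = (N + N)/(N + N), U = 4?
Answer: 4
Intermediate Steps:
h = -⅓ (h = -⅓*1 = -⅓ ≈ -0.33333)
V(M) = 8 (V(M) = 8 + 2*(M - M) = 8 + 2*0 = 8 + 0 = 8)
T(u, L) = 4*L
K(N) = 1 (K(N) = (2*N)/((2*N)) = (2*N)*(1/(2*N)) = 1)
y(K(V(h)), T(-2, -4))² = (-2)² = 4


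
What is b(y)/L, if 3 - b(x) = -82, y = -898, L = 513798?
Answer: 85/513798 ≈ 0.00016543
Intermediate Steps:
b(x) = 85 (b(x) = 3 - 1*(-82) = 3 + 82 = 85)
b(y)/L = 85/513798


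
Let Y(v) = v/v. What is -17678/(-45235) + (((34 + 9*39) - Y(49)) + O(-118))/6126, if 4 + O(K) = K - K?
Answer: 62742364/138554805 ≈ 0.45283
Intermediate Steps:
O(K) = -4 (O(K) = -4 + (K - K) = -4 + 0 = -4)
Y(v) = 1
-17678/(-45235) + (((34 + 9*39) - Y(49)) + O(-118))/6126 = -17678/(-45235) + (((34 + 9*39) - 1*1) - 4)/6126 = -17678*(-1/45235) + (((34 + 351) - 1) - 4)*(1/6126) = 17678/45235 + ((385 - 1) - 4)*(1/6126) = 17678/45235 + (384 - 4)*(1/6126) = 17678/45235 + 380*(1/6126) = 17678/45235 + 190/3063 = 62742364/138554805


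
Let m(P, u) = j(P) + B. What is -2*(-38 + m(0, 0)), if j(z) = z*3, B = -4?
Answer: 84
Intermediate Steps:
j(z) = 3*z
m(P, u) = -4 + 3*P (m(P, u) = 3*P - 4 = -4 + 3*P)
-2*(-38 + m(0, 0)) = -2*(-38 + (-4 + 3*0)) = -2*(-38 + (-4 + 0)) = -2*(-38 - 4) = -2*(-42) = 84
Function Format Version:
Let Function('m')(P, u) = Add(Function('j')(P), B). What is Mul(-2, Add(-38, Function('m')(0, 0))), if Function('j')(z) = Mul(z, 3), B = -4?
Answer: 84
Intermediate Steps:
Function('j')(z) = Mul(3, z)
Function('m')(P, u) = Add(-4, Mul(3, P)) (Function('m')(P, u) = Add(Mul(3, P), -4) = Add(-4, Mul(3, P)))
Mul(-2, Add(-38, Function('m')(0, 0))) = Mul(-2, Add(-38, Add(-4, Mul(3, 0)))) = Mul(-2, Add(-38, Add(-4, 0))) = Mul(-2, Add(-38, -4)) = Mul(-2, -42) = 84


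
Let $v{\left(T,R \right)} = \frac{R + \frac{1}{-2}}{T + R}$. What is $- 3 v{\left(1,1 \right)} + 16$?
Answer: $\frac{61}{4} \approx 15.25$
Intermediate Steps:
$v{\left(T,R \right)} = \frac{- \frac{1}{2} + R}{R + T}$ ($v{\left(T,R \right)} = \frac{R - \frac{1}{2}}{R + T} = \frac{- \frac{1}{2} + R}{R + T}$)
$- 3 v{\left(1,1 \right)} + 16 = - 3 \frac{- \frac{1}{2} + 1}{1 + 1} + 16 = - 3 \cdot \frac{1}{2} \cdot \frac{1}{2} + 16 = \left(-3\right) \frac{1}{4} + 16 = - \frac{3}{4} + 16 = \frac{61}{4}$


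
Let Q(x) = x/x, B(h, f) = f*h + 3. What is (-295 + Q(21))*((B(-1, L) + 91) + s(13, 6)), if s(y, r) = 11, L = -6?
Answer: -32634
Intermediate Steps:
B(h, f) = 3 + f*h
Q(x) = 1
(-295 + Q(21))*((B(-1, L) + 91) + s(13, 6)) = (-295 + 1)*(((3 - 6*(-1)) + 91) + 11) = -294*(((3 + 6) + 91) + 11) = -294*((9 + 91) + 11) = -294*(100 + 11) = -294*111 = -32634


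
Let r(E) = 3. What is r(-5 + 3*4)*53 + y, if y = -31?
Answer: 128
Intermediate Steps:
r(-5 + 3*4)*53 + y = 3*53 - 31 = 159 - 31 = 128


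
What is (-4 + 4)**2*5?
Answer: 0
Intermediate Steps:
(-4 + 4)**2*5 = 0**2*5 = 0*5 = 0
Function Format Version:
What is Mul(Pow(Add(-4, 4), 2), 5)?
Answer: 0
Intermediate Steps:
Mul(Pow(Add(-4, 4), 2), 5) = Mul(Pow(0, 2), 5) = Mul(0, 5) = 0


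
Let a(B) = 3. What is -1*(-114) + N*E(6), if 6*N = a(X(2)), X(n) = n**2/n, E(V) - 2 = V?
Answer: 118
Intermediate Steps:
E(V) = 2 + V
X(n) = n
N = 1/2 (N = (1/6)*3 = 1/2 ≈ 0.50000)
-1*(-114) + N*E(6) = -1*(-114) + (2 + 6)/2 = 114 + (1/2)*8 = 114 + 4 = 118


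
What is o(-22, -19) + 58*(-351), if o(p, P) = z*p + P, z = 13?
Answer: -20663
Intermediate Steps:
o(p, P) = P + 13*p (o(p, P) = 13*p + P = P + 13*p)
o(-22, -19) + 58*(-351) = (-19 + 13*(-22)) + 58*(-351) = (-19 - 286) - 20358 = -305 - 20358 = -20663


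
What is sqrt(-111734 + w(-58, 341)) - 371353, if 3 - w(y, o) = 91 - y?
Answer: -371353 + 2*I*sqrt(27970) ≈ -3.7135e+5 + 334.48*I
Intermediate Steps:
w(y, o) = -88 + y (w(y, o) = 3 - (91 - y) = 3 + (-91 + y) = -88 + y)
sqrt(-111734 + w(-58, 341)) - 371353 = sqrt(-111734 + (-88 - 58)) - 371353 = sqrt(-111734 - 146) - 371353 = sqrt(-111880) - 371353 = 2*I*sqrt(27970) - 371353 = -371353 + 2*I*sqrt(27970)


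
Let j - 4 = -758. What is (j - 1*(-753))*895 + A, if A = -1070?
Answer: -1965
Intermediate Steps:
j = -754 (j = 4 - 758 = -754)
(j - 1*(-753))*895 + A = (-754 - 1*(-753))*895 - 1070 = (-754 + 753)*895 - 1070 = -1*895 - 1070 = -895 - 1070 = -1965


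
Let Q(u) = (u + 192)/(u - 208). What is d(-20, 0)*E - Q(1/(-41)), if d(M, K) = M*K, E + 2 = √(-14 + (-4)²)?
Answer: 7871/8529 ≈ 0.92285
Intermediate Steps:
E = -2 + √2 (E = -2 + √(-14 + (-4)²) = -2 + √(-14 + 16) = -2 + √2 ≈ -0.58579)
Q(u) = (192 + u)/(-208 + u)
d(M, K) = K*M
d(-20, 0)*E - Q(1/(-41)) = (0*(-20))*(-2 + √2) - (192 + 1/(-41))/(-208 + 1/(-41)) = 0*(-2 + √2) - (192 - 1/41)/(-208 - 1/41) = 0 - 7871/((-8529/41)*41) = 0 - (-41)*7871/(8529*41) = 0 - 1*(-7871/8529) = 0 + 7871/8529 = 7871/8529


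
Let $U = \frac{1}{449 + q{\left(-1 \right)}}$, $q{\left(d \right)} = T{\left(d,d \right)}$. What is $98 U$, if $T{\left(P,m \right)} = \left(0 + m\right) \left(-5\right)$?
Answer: $\frac{49}{227} \approx 0.21586$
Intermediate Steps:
$T{\left(P,m \right)} = - 5 m$ ($T{\left(P,m \right)} = m \left(-5\right) = - 5 m$)
$q{\left(d \right)} = - 5 d$
$U = \frac{1}{454}$ ($U = \frac{1}{449 - -5} = \frac{1}{449 + 5} = \frac{1}{454} \approx 0.0022026$)
$98 U = 98 \cdot \frac{1}{454} = \frac{49}{227}$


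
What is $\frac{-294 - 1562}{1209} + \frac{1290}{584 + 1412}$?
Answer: $- \frac{1072483}{1206582} \approx -0.88886$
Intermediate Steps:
$\frac{-294 - 1562}{1209} + \frac{1290}{584 + 1412} = \left(-1856\right) \frac{1}{1209} + \frac{1290}{1996} = - \frac{1856}{1209} + 1290 \cdot \frac{1}{1996} = - \frac{1856}{1209} + \frac{645}{998} = - \frac{1072483}{1206582}$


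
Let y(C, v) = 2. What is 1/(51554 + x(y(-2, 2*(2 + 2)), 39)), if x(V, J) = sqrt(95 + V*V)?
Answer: 51554/2657814817 - 3*sqrt(11)/2657814817 ≈ 1.9393e-5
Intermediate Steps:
x(V, J) = sqrt(95 + V**2)
1/(51554 + x(y(-2, 2*(2 + 2)), 39)) = 1/(51554 + sqrt(95 + 2**2)) = 1/(51554 + sqrt(95 + 4)) = 1/(51554 + sqrt(99)) = 1/(51554 + 3*sqrt(11))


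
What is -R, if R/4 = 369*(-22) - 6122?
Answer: 56960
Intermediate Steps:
R = -56960 (R = 4*(369*(-22) - 6122) = 4*(-8118 - 6122) = 4*(-14240) = -56960)
-R = -1*(-56960) = 56960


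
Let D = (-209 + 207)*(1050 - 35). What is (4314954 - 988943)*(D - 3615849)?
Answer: -12033105350669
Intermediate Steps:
D = -2030 (D = -2*1015 = -2030)
(4314954 - 988943)*(D - 3615849) = (4314954 - 988943)*(-2030 - 3615849) = 3326011*(-3617879) = -12033105350669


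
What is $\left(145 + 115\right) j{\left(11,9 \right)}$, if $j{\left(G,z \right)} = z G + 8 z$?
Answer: $44460$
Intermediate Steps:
$j{\left(G,z \right)} = 8 z + G z$ ($j{\left(G,z \right)} = G z + 8 z = 8 z + G z$)
$\left(145 + 115\right) j{\left(11,9 \right)} = \left(145 + 115\right) 9 \left(8 + 11\right) = 260 \cdot 9 \cdot 19 = 260 \cdot 171 = 44460$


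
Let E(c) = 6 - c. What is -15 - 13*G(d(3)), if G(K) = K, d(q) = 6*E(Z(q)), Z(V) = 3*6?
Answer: 921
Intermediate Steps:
Z(V) = 18
d(q) = -72 (d(q) = 6*(6 - 1*18) = 6*(6 - 18) = 6*(-12) = -72)
-15 - 13*G(d(3)) = -15 - 13*(-72) = -15 + 936 = 921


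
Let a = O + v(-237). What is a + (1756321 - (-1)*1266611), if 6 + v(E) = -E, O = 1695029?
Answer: 4718192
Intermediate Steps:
v(E) = -6 - E
a = 1695260 (a = 1695029 + (-6 - 1*(-237)) = 1695029 + (-6 + 237) = 1695029 + 231 = 1695260)
a + (1756321 - (-1)*1266611) = 1695260 + (1756321 - (-1)*1266611) = 1695260 + (1756321 - 1*(-1266611)) = 1695260 + (1756321 + 1266611) = 1695260 + 3022932 = 4718192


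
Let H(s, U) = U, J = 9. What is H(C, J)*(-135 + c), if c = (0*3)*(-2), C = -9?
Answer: -1215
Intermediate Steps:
c = 0 (c = 0*(-2) = 0)
H(C, J)*(-135 + c) = 9*(-135 + 0) = 9*(-135) = -1215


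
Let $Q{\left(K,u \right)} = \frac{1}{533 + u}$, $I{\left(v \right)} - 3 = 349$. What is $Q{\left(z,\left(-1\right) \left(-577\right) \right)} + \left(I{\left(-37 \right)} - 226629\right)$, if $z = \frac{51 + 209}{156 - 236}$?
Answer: $- \frac{251167469}{1110} \approx -2.2628 \cdot 10^{5}$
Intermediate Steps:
$I{\left(v \right)} = 352$ ($I{\left(v \right)} = 3 + 349 = 352$)
$z = - \frac{13}{4}$ ($z = \frac{260}{-80} = 260 \left(- \frac{1}{80}\right) = - \frac{13}{4} \approx -3.25$)
$Q{\left(z,\left(-1\right) \left(-577\right) \right)} + \left(I{\left(-37 \right)} - 226629\right) = \frac{1}{533 - -577} + \left(352 - 226629\right) = \frac{1}{533 + 577} + \left(352 - 226629\right) = \frac{1}{1110} - 226277 = - \frac{251167469}{1110}$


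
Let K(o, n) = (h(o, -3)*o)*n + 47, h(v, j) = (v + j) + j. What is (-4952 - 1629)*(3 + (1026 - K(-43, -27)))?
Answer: -380849051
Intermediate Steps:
h(v, j) = v + 2*j (h(v, j) = (j + v) + j = v + 2*j)
K(o, n) = 47 + n*o*(-6 + o) (K(o, n) = ((o + 2*(-3))*o)*n + 47 = ((o - 6)*o)*n + 47 = ((-6 + o)*o)*n + 47 = (o*(-6 + o))*n + 47 = n*o*(-6 + o) + 47 = 47 + n*o*(-6 + o))
(-4952 - 1629)*(3 + (1026 - K(-43, -27))) = (-4952 - 1629)*(3 + (1026 - (47 - 27*(-43)*(-6 - 43)))) = -6581*(3 + (1026 - (47 - 27*(-43)*(-49)))) = -6581*(3 + (1026 - (47 - 56889))) = -6581*(3 + (1026 - 1*(-56842))) = -6581*(3 + (1026 + 56842)) = -6581*(3 + 57868) = -6581*57871 = -380849051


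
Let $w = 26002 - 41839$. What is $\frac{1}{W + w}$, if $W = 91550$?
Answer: $\frac{1}{75713} \approx 1.3208 \cdot 10^{-5}$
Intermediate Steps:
$w = -15837$
$\frac{1}{W + w} = \frac{1}{91550 - 15837} = \frac{1}{75713}$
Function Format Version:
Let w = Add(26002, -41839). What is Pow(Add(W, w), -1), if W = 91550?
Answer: Rational(1, 75713) ≈ 1.3208e-5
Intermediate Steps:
w = -15837
Pow(Add(W, w), -1) = Pow(Add(91550, -15837), -1) = Pow(75713, -1) = Rational(1, 75713)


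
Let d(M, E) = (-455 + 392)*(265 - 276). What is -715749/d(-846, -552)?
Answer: -238583/231 ≈ -1032.8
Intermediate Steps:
d(M, E) = 693 (d(M, E) = -63*(-11) = 693)
-715749/d(-846, -552) = -715749/693 = -715749*1/693 = -238583/231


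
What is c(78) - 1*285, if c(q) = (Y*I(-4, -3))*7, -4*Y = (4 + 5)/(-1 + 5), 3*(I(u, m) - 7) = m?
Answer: -2469/8 ≈ -308.63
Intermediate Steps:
I(u, m) = 7 + m/3
Y = -9/16 (Y = -(4 + 5)/(4*(-1 + 5)) = -9/(4*4) = -¼*9/4 = -9/16 ≈ -0.56250)
c(q) = -189/8 (c(q) = -9*(7 + (⅓)*(-3))/16*7 = -9*(7 - 1)/16*7 = -9/16*6*7 = -27/8*7 = -189/8)
c(78) - 1*285 = -189/8 - 1*285 = -189/8 - 285 = -2469/8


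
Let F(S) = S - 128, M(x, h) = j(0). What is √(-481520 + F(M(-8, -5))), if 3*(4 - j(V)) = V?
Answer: 6*I*√13379 ≈ 694.01*I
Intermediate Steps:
j(V) = 4 - V/3
M(x, h) = 4 (M(x, h) = 4 - ⅓*0 = 4 + 0 = 4)
F(S) = -128 + S
√(-481520 + F(M(-8, -5))) = √(-481520 + (-128 + 4)) = √(-481520 - 124) = √(-481644) = 6*I*√13379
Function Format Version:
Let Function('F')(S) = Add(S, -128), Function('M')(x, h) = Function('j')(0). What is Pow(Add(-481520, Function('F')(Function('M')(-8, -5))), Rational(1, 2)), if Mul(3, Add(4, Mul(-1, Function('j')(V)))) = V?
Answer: Mul(6, I, Pow(13379, Rational(1, 2))) ≈ Mul(694.01, I)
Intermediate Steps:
Function('j')(V) = Add(4, Mul(Rational(-1, 3), V))
Function('M')(x, h) = 4 (Function('M')(x, h) = Add(4, Mul(Rational(-1, 3), 0)) = Add(4, 0) = 4)
Function('F')(S) = Add(-128, S)
Pow(Add(-481520, Function('F')(Function('M')(-8, -5))), Rational(1, 2)) = Pow(Add(-481520, Add(-128, 4)), Rational(1, 2)) = Pow(Add(-481520, -124), Rational(1, 2)) = Pow(-481644, Rational(1, 2)) = Mul(6, I, Pow(13379, Rational(1, 2)))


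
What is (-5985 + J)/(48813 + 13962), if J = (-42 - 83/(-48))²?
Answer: -10052951/144633600 ≈ -0.069506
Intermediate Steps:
J = 3736489/2304 (J = (-42 - 83*(-1/48))² = (-42 + 83/48)² = (-1933/48)² = 3736489/2304 ≈ 1621.7)
(-5985 + J)/(48813 + 13962) = (-5985 + 3736489/2304)/(48813 + 13962) = -10052951/2304/62775 = -10052951/2304*1/62775 = -10052951/144633600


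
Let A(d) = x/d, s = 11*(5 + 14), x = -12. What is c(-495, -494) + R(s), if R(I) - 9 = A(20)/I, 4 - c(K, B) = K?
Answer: 530857/1045 ≈ 508.00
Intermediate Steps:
c(K, B) = 4 - K
s = 209 (s = 11*19 = 209)
A(d) = -12/d
R(I) = 9 - 3/(5*I) (R(I) = 9 + (-12/20)/I = 9 + (-12*1/20)/I = 9 - 3/(5*I))
c(-495, -494) + R(s) = (4 - 1*(-495)) + (9 - 3/5/209) = (4 + 495) + (9 - 3/5*1/209) = 499 + (9 - 3/1045) = 499 + 9402/1045 = 530857/1045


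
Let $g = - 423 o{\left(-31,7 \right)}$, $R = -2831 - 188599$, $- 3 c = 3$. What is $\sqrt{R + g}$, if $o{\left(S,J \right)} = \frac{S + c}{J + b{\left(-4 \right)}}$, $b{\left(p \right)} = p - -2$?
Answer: $\frac{3 i \sqrt{524230}}{5} \approx 434.42 i$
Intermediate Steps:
$c = -1$ ($c = \left(- \frac{1}{3}\right) 3 = -1$)
$b{\left(p \right)} = 2 + p$ ($b{\left(p \right)} = p + 2 = 2 + p$)
$o{\left(S,J \right)} = \frac{-1 + S}{-2 + J}$ ($o{\left(S,J \right)} = \frac{S - 1}{J + \left(2 - 4\right)} = \frac{-1 + S}{J - 2} = \frac{-1 + S}{-2 + J}$)
$R = -191430$ ($R = -2831 - 188599 = -191430$)
$g = \frac{13536}{5}$ ($g = - 423 \frac{-1 - 31}{-2 + 7} = - 423 \cdot \frac{1}{5} \left(-32\right) = \left(-423\right) \left(- \frac{32}{5}\right) = \frac{13536}{5} \approx 2707.2$)
$\sqrt{R + g} = \sqrt{-191430 + \frac{13536}{5}} = \sqrt{- \frac{943614}{5}} = \frac{3 i \sqrt{524230}}{5}$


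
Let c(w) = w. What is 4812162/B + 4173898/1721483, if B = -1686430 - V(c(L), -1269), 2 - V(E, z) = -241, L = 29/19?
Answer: -1244054014892/2903578896059 ≈ -0.42846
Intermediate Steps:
L = 29/19 (L = 29*(1/19) = 29/19 ≈ 1.5263)
V(E, z) = 243 (V(E, z) = 2 - 1*(-241) = 2 + 241 = 243)
B = -1686673 (B = -1686430 - 1*243 = -1686430 - 243 = -1686673)
4812162/B + 4173898/1721483 = 4812162/(-1686673) + 4173898/1721483 = 4812162*(-1/1686673) + 4173898*(1/1721483) = -4812162/1686673 + 4173898/1721483 = -1244054014892/2903578896059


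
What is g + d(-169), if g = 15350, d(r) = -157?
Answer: 15193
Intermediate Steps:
g + d(-169) = 15350 - 157 = 15193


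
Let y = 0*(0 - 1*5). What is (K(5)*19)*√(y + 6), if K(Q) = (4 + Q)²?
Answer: 1539*√6 ≈ 3769.8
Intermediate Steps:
y = 0 (y = 0*(0 - 5) = 0*(-5) = 0)
(K(5)*19)*√(y + 6) = ((4 + 5)²*19)*√(0 + 6) = (9²*19)*√6 = (81*19)*√6 = 1539*√6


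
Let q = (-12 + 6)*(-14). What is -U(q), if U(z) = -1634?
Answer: 1634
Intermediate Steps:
q = 84 (q = -6*(-14) = 84)
-U(q) = -1*(-1634) = 1634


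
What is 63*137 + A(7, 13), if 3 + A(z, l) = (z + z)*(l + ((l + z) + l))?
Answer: 9272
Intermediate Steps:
A(z, l) = -3 + 2*z*(z + 3*l) (A(z, l) = -3 + (z + z)*(l + ((l + z) + l)) = -3 + (2*z)*(l + (z + 2*l)) = -3 + (2*z)*(z + 3*l) = -3 + 2*z*(z + 3*l))
63*137 + A(7, 13) = 63*137 + (-3 + 2*7² + 6*13*7) = 8631 + (-3 + 2*49 + 546) = 8631 + (-3 + 98 + 546) = 8631 + 641 = 9272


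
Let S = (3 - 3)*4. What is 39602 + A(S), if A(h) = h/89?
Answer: 39602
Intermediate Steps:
S = 0 (S = 0*4 = 0)
A(h) = h/89 (A(h) = h*(1/89) = h/89)
39602 + A(S) = 39602 + (1/89)*0 = 39602 + 0 = 39602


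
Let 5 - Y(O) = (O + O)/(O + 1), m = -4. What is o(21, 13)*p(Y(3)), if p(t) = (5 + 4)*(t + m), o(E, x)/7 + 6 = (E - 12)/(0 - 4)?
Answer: 2079/8 ≈ 259.88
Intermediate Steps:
Y(O) = 5 - 2*O/(1 + O) (Y(O) = 5 - (O + O)/(O + 1) = 5 - 2*O/(1 + O))
o(E, x) = -21 - 7*E/4 (o(E, x) = -42 + 7*((E - 12)/(0 - 4)) = -42 + 7*((-12 + E)/(-4)) = -42 + 7*((-12 + E)*(-¼)) = -42 + 7*(3 - E/4) = -42 + (21 - 7*E/4) = -21 - 7*E/4)
p(t) = -36 + 9*t (p(t) = (5 + 4)*(t - 4) = 9*(-4 + t) = -36 + 9*t)
o(21, 13)*p(Y(3)) = (-21 - 7/4*21)*(-36 + 9*((5 + 3*3)/(1 + 3))) = (-21 - 147/4)*(-36 + 9*((5 + 9)/4)) = -231*(-36 + 9*((¼)*14))/4 = -231*(-36 + 9*(7/2))/4 = -231*(-36 + 63/2)/4 = -231/4*(-9/2) = 2079/8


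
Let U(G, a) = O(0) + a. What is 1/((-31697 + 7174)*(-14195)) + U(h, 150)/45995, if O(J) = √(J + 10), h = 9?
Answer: 10443128749/3202208558015 + √10/45995 ≈ 0.0033300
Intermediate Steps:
O(J) = √(10 + J)
U(G, a) = a + √10 (U(G, a) = √(10 + 0) + a = √10 + a = a + √10)
1/((-31697 + 7174)*(-14195)) + U(h, 150)/45995 = 1/((-31697 + 7174)*(-14195)) + (150 + √10)/45995 = -1/14195/(-24523) + (150 + √10)*(1/45995) = -1/24523*(-1/14195) + (30/9199 + √10/45995) = 1/348103985 + (30/9199 + √10/45995) = 10443128749/3202208558015 + √10/45995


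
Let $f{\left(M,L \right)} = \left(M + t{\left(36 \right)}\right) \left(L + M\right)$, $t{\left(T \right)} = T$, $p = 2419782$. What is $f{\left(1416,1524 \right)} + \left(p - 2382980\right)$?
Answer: $4305682$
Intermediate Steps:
$f{\left(M,L \right)} = \left(36 + M\right) \left(L + M\right)$ ($f{\left(M,L \right)} = \left(M + 36\right) \left(L + M\right) = \left(36 + M\right) \left(L + M\right)$)
$f{\left(1416,1524 \right)} + \left(p - 2382980\right) = \left(1416^{2} + 36 \cdot 1524 + 36 \cdot 1416 + 1524 \cdot 1416\right) + \left(2419782 - 2382980\right) = \left(2005056 + 54864 + 50976 + 2157984\right) + 36802 = 4268880 + 36802 = 4305682$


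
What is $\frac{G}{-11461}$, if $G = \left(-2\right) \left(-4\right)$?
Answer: $- \frac{8}{11461} \approx -0.00069802$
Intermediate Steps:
$G = 8$
$\frac{G}{-11461} = \frac{8}{-11461} = 8 \left(- \frac{1}{11461}\right) = - \frac{8}{11461}$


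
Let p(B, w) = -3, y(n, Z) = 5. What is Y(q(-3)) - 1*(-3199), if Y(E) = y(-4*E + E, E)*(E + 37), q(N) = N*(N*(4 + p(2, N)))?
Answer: 3429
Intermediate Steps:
q(N) = N² (q(N) = N*(N*(4 - 3)) = N*(N*1) = N*N = N²)
Y(E) = 185 + 5*E (Y(E) = 5*(E + 37) = 5*(37 + E) = 185 + 5*E)
Y(q(-3)) - 1*(-3199) = (185 + 5*(-3)²) - 1*(-3199) = (185 + 5*9) + 3199 = (185 + 45) + 3199 = 230 + 3199 = 3429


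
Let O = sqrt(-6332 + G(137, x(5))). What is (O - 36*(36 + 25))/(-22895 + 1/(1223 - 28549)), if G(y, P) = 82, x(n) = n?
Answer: 60007896/625628771 - 683150*I*sqrt(10)/625628771 ≈ 0.095916 - 0.003453*I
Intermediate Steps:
O = 25*I*sqrt(10) (O = sqrt(-6332 + 82) = sqrt(-6250) = 25*I*sqrt(10) ≈ 79.057*I)
(O - 36*(36 + 25))/(-22895 + 1/(1223 - 28549)) = (25*I*sqrt(10) - 36*(36 + 25))/(-22895 + 1/(1223 - 28549)) = (25*I*sqrt(10) - 36*61)/(-22895 + 1/(-27326)) = (25*I*sqrt(10) - 2196)/(-22895 - 1/27326) = (-2196 + 25*I*sqrt(10))/(-625628771/27326) = (-2196 + 25*I*sqrt(10))*(-27326/625628771) = 60007896/625628771 - 683150*I*sqrt(10)/625628771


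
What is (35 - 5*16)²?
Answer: 2025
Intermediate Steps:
(35 - 5*16)² = (35 - 80)² = (-45)² = 2025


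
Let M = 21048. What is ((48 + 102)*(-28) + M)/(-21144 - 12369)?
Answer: -5616/11171 ≈ -0.50273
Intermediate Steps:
((48 + 102)*(-28) + M)/(-21144 - 12369) = ((48 + 102)*(-28) + 21048)/(-21144 - 12369) = (150*(-28) + 21048)/(-33513) = (-4200 + 21048)*(-1/33513) = 16848*(-1/33513) = -5616/11171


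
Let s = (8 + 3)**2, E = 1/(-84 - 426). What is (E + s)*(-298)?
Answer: -9194641/255 ≈ -36057.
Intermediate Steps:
E = -1/510 (E = 1/(-510) = -1/510 ≈ -0.0019608)
s = 121 (s = 11**2 = 121)
(E + s)*(-298) = (-1/510 + 121)*(-298) = (61709/510)*(-298) = -9194641/255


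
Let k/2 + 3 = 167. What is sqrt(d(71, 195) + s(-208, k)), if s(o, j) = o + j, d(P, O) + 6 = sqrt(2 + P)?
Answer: sqrt(114 + sqrt(73)) ≈ 11.070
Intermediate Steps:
k = 328 (k = -6 + 2*167 = -6 + 334 = 328)
d(P, O) = -6 + sqrt(2 + P)
s(o, j) = j + o
sqrt(d(71, 195) + s(-208, k)) = sqrt((-6 + sqrt(2 + 71)) + (328 - 208)) = sqrt((-6 + sqrt(73)) + 120) = sqrt(114 + sqrt(73))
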